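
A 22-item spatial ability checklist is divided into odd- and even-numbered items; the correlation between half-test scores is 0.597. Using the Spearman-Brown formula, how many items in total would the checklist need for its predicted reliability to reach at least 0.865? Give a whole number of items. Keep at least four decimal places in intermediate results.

48

Corrected full-test reliability: r_full = 2 × 0.597 / (1 + 0.597) ≈ 0.7477
n = r_tgt(1 − r_full) / [r_full(1 − r_tgt)] = 0.865 × 0.2523 / (0.7477 × 0.135) ≈ 2.1621
Required items = 2.1621 × 22 = 47.57, so 48 items.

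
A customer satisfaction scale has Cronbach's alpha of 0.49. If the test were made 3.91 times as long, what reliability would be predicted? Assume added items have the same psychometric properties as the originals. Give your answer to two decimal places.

0.79

Apply the Spearman-Brown prophecy formula, r' = nr / [1 + (n − 1)r]:
r_new = 3.91·0.49 / [1 + (3.91 − 1)·0.49]
     = 1.9159 / 2.4259 = 0.7898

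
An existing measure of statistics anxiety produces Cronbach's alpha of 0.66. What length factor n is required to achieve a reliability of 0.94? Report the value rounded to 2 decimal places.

8.07

Spearman-Brown solved for the length factor n:
n = r_target (1 − r_old) / [ r_old (1 − r_target) ]
n = 0.94 × (1 − 0.66) / [ 0.66 × (1 − 0.94) ]
n = 0.3196 / 0.0396 ≈ 8.0707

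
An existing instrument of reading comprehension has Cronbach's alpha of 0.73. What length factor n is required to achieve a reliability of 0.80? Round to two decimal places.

1.48

n = 0.80 × (1 − 0.73) / [ 0.73 × (1 − 0.80) ]
  = 0.2160 / 0.1460 = 1.4795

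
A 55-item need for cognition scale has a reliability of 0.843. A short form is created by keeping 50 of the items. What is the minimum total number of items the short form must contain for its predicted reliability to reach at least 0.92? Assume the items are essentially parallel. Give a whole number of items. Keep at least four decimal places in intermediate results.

Short-form reliability: n = 50/55 = 0.9091; r_50 = n·r/(1+(n−1)r) ≈ 0.8300
Then solve for n' with r_old = 0.8300, r_target = 0.92: n' = 0.92(1 − 0.8300)/[0.8300(1 − 0.92)] = 2.3554
Total items = 2.3554 × 50 = 117.77, rounded up to 118.

118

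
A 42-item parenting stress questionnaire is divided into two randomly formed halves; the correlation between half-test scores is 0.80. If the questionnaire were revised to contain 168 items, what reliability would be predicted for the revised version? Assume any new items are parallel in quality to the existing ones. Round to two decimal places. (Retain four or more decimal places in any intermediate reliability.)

0.97

Full-test reliability from the split-half r: r_full = 2(0.80)/(1 + 0.80) = 0.8889
Length factor from 42 to 168 items: n = 168/42 = 4.0000
r_new = n·r_full / (1 + (n − 1)·r_full) = 3.5556 / 3.6667 ≈ 0.9697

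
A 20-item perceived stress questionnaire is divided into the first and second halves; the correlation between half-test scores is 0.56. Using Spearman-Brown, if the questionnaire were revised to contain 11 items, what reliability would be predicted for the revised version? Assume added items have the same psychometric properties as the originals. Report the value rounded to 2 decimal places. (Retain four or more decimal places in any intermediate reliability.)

Spearman-Brown correction (n = 2): r_full = 2·0.56/(1 + 0.56) = 0.7179
Then adjust to 11 items: n = 11/20 = 0.5500
r_new = n·r_full / (1 + (n − 1)·r_full) = 0.3948 / 0.6769 ≈ 0.5832

0.58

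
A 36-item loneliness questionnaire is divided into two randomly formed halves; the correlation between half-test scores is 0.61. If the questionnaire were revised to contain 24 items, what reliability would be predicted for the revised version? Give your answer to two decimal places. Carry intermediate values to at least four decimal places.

Full-test reliability from the split-half r: r_full = 2(0.61)/(1 + 0.61) = 0.7578
Then adjust to 24 items: n = 24/36 = 0.6667
r_new = n·r_full / (1 + (n − 1)·r_full) = 0.5052 / 0.7474 ≈ 0.6759

0.68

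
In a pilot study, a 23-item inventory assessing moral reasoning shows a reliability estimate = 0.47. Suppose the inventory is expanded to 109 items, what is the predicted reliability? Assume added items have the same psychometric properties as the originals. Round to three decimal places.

0.808

Length ratio n = 109/23 = 4.7391
Spearman-Brown: r_new = n·r / (1 + (n − 1)·r)
r_new = 4.7391·0.47 / [1 + (4.7391 − 1)·0.47]
     = 2.2274 / 2.7574 = 0.8078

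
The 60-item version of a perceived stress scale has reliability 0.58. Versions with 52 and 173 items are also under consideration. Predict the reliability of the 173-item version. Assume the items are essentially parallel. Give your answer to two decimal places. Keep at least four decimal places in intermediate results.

0.80

The 52-item form is not needed; work directly from the 60-item form with n = 173/60 = 2.8833.
r_{173} = n·r / (1 + (n − 1)·r) = 1.6723 / 2.0923 ≈ 0.7993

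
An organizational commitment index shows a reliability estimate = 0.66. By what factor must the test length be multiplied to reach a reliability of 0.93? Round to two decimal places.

6.84

Spearman-Brown solved for the length factor n:
n = r*(1 − r) / [ r (1 − r*) ]
n = [0.93 × 0.34] / [0.66 × 0.07]
n = 0.3162 / 0.0462 ≈ 6.8442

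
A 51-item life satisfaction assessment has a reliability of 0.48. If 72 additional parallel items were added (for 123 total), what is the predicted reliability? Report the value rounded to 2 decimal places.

The new length is 123/51 = 2.4118 times the old.
r_new = (2.4118 × 0.48) / (1 + (2.4118 − 1) × 0.48)
r_new = 1.1577 / 1.6777 ≈ 0.6901

0.69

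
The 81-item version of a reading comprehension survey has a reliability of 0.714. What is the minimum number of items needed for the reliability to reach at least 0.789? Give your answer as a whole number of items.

Spearman-Brown solved for the length factor n:
n = r_target (1 − r_old) / [ r_old (1 − r_target) ]
n = [0.789 × 0.286] / [0.714 × 0.211]
n = 0.225654 / 0.150654 ≈ 1.4978
Items needed = n × 81 = 1.4978 × 81 ≈ 121.32 → round up to 122

122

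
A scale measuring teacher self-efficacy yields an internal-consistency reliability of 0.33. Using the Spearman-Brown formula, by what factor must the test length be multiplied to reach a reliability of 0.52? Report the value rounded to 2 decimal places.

2.20

Invert Spearman-Brown to solve for n:
n = r_target (1 − r_old) / [ r_old (1 − r_target) ]
n = [0.52 × 0.67] / [0.33 × 0.48]
n = 0.3484 / 0.1584 ≈ 2.1995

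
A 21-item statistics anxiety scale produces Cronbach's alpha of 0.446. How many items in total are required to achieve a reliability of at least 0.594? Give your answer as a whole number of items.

n = 0.594 × (1 − 0.446) / [ 0.446 × (1 − 0.594) ]
n = 0.329076 / 0.181076 ≈ 1.8173
Items needed = n × 21 = 1.8173 × 21 ≈ 38.16 → round up to 39

39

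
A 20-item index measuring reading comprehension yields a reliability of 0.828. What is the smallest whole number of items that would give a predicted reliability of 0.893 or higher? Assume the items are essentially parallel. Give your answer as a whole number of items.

35

n = 0.893(1 − 0.828) / [0.828(1 − 0.893)]
  = 0.153596 / 0.088596 = 1.7337
So the test needs 1.7337 × 20 ≈ 34.67 items; rounding up, 35.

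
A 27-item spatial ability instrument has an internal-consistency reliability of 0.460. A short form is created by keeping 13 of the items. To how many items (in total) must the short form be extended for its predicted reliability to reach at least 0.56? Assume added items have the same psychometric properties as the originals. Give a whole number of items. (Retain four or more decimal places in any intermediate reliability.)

41

Short-form reliability: n = 13/27 = 0.4815; r_13 = n·r/(1+(n−1)r) ≈ 0.2909
Then solve for n' with r_old = 0.2909, r_target = 0.56: n' = 0.56(1 − 0.2909)/[0.2909(1 − 0.56)] = 3.1024
Total items = 3.1024 × 13 = 40.33, rounded up to 41.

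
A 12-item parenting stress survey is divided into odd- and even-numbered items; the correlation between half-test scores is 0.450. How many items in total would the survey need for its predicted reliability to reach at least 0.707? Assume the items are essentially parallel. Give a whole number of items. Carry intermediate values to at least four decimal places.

r_full = 2(0.450)/(1 + 0.450) = 0.6207
n = r_tgt(1 − r_full) / [r_full(1 − r_tgt)] = 0.707 × 0.3793 / (0.6207 × 0.293) ≈ 1.4745
Items = 1.4745 × 12 ≈ 17.69 → 18

18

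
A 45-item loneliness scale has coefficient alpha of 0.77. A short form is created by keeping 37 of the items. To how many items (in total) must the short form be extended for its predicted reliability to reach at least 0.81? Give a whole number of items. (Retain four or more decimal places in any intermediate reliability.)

First, r for the 37-item form: n = 37/45 = 0.8222, so r_37 = 0.8222·0.77/(1 + (0.8222 − 1)·0.77) = 0.7335
Then solve for n' with r_old = 0.7335, r_target = 0.81: n' = 0.81(1 − 0.7335)/[0.7335(1 − 0.81)] = 1.5489
Total items = 1.5489 × 37 = 57.31, rounded up to 58.

58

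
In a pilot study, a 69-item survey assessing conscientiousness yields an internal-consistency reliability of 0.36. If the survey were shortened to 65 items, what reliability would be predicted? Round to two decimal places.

0.35

The new length is 65/69 = 0.942 times the old.
r_new = (0.942 × 0.36) / (1 + (0.942 − 1) × 0.36)
r_new = 0.3391 / 0.9791 ≈ 0.3463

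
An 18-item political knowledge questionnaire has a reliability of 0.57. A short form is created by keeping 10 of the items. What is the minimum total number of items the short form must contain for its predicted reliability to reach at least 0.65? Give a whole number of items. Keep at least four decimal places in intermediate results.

First, r for the 10-item form: n = 10/18 = 0.5556, so r_10 = 0.5556·0.57/(1 + (0.5556 − 1)·0.57) = 0.4241
Length factor from the short form to reach 0.65: n' = 0.65(1 − 0.4241) / [0.4241(1 − 0.65)] ≈ 2.5219
Items = 2.5219 × 10 ≈ 25.22 → 26

26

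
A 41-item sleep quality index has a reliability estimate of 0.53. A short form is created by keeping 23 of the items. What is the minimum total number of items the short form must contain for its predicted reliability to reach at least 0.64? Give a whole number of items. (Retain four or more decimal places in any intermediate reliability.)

Short-form reliability: n = 23/41 = 0.5610; r_23 = n·r/(1+(n−1)r) ≈ 0.3875
Length factor from the short form to reach 0.64: n' = 0.64(1 − 0.3875) / [0.3875(1 − 0.64)] ≈ 2.8100
Items = 2.8100 × 23 ≈ 64.63 → 65

65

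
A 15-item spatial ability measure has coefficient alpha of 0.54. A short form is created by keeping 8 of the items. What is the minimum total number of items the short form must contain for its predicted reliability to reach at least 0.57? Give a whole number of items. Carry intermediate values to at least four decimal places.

17

First, r for the 8-item form: n = 8/15 = 0.5333, so r_8 = 0.5333·0.54/(1 + (0.5333 − 1)·0.54) = 0.3850
Length factor from the short form to reach 0.57: n' = 0.57(1 − 0.3850) / [0.3850(1 − 0.57)] ≈ 2.1175
Total items = 2.1175 × 8 = 16.94, rounded up to 17.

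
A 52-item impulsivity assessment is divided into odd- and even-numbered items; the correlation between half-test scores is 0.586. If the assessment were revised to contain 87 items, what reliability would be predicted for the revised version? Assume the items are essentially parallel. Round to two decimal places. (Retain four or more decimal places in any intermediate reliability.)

Spearman-Brown correction (n = 2): r_full = 2·0.586/(1 + 0.586) = 0.7390
Then adjust to 87 items: n = 87/52 = 1.6731
r_new = n·r_full / (1 + (n − 1)·r_full) = 1.2364 / 1.4974 ≈ 0.8257

0.83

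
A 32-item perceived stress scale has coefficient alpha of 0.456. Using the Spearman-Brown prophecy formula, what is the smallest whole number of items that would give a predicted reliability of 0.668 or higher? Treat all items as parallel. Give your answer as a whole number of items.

n = 0.668 × (1 − 0.456) / [ 0.456 × (1 − 0.668) ]
n = 0.363392 / 0.151392 ≈ 2.4003
2.4003 × 32 = 76.81 → 77 items

77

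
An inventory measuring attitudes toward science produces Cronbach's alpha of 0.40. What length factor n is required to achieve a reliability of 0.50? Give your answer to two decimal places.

Spearman-Brown solved for the length factor n:
n = r_target (1 − r_old) / [ r_old (1 − r_target) ]
n = 0.50 × (1 − 0.40) / [ 0.40 × (1 − 0.50) ]
  = 0.3000 / 0.2000 = 1.5000

1.50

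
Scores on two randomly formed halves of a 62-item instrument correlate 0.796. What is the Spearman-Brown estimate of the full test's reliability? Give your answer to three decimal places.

The full test is twice the length of either half (n = 2).
r_full = 2(0.796) / (1 + 0.796)
       = 1.5920 / 1.7960 = 0.8864

0.886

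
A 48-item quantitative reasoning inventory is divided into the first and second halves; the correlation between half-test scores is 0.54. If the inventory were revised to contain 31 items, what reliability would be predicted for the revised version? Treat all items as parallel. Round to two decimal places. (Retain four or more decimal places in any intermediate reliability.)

Spearman-Brown correction (n = 2): r_full = 2·0.54/(1 + 0.54) = 0.7013
Then adjust to 31 items: n = 31/48 = 0.6458
r_new = n·r_full / (1 + (n − 1)·r_full) = 0.4529 / 0.7516 ≈ 0.6026

0.60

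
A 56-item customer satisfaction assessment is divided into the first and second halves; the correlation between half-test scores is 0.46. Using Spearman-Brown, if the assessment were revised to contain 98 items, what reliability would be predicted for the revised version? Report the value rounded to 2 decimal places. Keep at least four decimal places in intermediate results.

Spearman-Brown correction (n = 2): r_full = 2·0.46/(1 + 0.46) = 0.6301
Then adjust to 98 items: n = 98/56 = 1.7500
r_new = n·r_full / (1 + (n − 1)·r_full) = 1.1027 / 1.4726 ≈ 0.7488

0.75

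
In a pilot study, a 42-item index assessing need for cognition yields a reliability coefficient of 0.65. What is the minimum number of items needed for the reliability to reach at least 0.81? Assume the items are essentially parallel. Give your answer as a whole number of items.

97

n = 0.81 × (1 − 0.65) / [ 0.65 × (1 − 0.81) ]
  = 0.2835 / 0.1235 = 2.2955
So the test needs 2.2955 × 42 ≈ 96.41 items; rounding up, 97.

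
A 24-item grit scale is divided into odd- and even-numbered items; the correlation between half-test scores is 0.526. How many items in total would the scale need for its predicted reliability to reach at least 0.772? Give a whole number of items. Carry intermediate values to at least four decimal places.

r_full = 2(0.526)/(1 + 0.526) = 0.6894
Solve Spearman-Brown for n: n = 0.772(1 − 0.6894) / [0.6894(1 − 0.772)] = 1.5255
Required items = 1.5255 × 24 = 36.61, so 37 items.

37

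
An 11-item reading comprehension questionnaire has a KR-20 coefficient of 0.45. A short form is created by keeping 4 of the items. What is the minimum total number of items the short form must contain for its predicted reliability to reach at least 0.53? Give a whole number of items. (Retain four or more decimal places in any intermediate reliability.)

First, r for the 4-item form: n = 4/11 = 0.3636, so r_4 = 0.3636·0.45/(1 + (0.3636 − 1)·0.45) = 0.2293
Length factor from the short form to reach 0.53: n' = 0.53(1 − 0.2293) / [0.2293(1 − 0.53)] ≈ 3.7902
Total items = 3.7902 × 4 = 15.16, rounded up to 16.

16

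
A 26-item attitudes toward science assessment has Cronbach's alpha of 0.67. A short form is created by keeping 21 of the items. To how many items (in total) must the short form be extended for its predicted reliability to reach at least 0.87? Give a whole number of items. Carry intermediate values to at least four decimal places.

86

First, r for the 21-item form: n = 21/26 = 0.8077, so r_21 = 0.8077·0.67/(1 + (0.8077 − 1)·0.67) = 0.6212
Then solve for n' with r_old = 0.6212, r_target = 0.87: n' = 0.87(1 − 0.6212)/[0.6212(1 − 0.87)] = 4.0809
Items = 4.0809 × 21 ≈ 85.70 → 86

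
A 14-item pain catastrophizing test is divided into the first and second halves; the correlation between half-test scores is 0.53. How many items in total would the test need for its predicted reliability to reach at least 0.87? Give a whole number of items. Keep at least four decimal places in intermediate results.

r_full = 2(0.53)/(1 + 0.53) = 0.6928
n = r_tgt(1 − r_full) / [r_full(1 − r_tgt)] = 0.87 × 0.3072 / (0.6928 × 0.13) ≈ 2.9675
Required items = 2.9675 × 14 = 41.54, so 42 items.

42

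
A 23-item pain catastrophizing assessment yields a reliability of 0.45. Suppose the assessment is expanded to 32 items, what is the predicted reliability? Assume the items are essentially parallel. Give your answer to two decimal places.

n = 32/23 = 1.3913
Apply the Spearman-Brown prophecy formula, r' = nr / [1 + (n − 1)r]:
r_new = (1.3913 × 0.45) / (1 + (1.3913 − 1) × 0.45)
r_new = 0.6261 / 1.1761 ≈ 0.5324

0.53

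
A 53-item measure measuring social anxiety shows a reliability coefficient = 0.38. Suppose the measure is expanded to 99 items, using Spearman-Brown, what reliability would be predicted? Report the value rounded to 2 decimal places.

n = 99/53 = 1.8679
Spearman-Brown: r_new = n·r / (1 + (n − 1)·r)
r_new = 1.8679·0.38 / [1 + (1.8679 − 1)·0.38]
     = 0.7098 / 1.3298 = 0.5338

0.53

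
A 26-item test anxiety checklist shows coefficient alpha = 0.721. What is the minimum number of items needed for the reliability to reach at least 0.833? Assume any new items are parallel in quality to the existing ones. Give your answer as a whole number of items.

Spearman-Brown solved for the length factor n:
n = r_target (1 − r_old) / [ r_old (1 − r_target) ]
n = 0.833 × (1 − 0.721) / [ 0.721 × (1 − 0.833) ]
n = 0.232407 / 0.120407 ≈ 1.9302
So the test needs 1.9302 × 26 ≈ 50.19 items; rounding up, 51.

51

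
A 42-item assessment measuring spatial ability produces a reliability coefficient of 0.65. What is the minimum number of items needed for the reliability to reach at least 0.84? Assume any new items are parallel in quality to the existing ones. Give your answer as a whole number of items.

n = [0.84 × 0.35] / [0.65 × 0.16]
n = 0.2940 / 0.1040 ≈ 2.8269
So the test needs 2.8269 × 42 ≈ 118.73 items; rounding up, 119.

119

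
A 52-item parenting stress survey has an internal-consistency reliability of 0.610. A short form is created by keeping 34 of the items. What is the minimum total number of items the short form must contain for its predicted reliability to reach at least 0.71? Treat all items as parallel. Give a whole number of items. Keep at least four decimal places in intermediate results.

82

Short-form reliability: n = 34/52 = 0.6538; r_34 = n·r/(1+(n−1)r) ≈ 0.5056
Length factor from the short form to reach 0.71: n' = 0.71(1 − 0.5056) / [0.5056(1 − 0.71)] ≈ 2.3940
Total items = 2.3940 × 34 = 81.40, rounded up to 82.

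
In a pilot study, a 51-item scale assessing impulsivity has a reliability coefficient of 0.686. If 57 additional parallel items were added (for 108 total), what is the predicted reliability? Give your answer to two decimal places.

0.82

Length ratio n = 108/51 = 2.1176
r_new = (2.1176 × 0.686) / (1 + (2.1176 − 1) × 0.686)
r_new = 1.4527 / 1.7667 ≈ 0.8223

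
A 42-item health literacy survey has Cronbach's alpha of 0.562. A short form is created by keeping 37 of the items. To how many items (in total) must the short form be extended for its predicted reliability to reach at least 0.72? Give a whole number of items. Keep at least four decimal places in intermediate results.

85

Short-form reliability: n = 37/42 = 0.8810; r_37 = n·r/(1+(n−1)r) ≈ 0.5306
Length factor from the short form to reach 0.72: n' = 0.72(1 − 0.5306) / [0.5306(1 − 0.72)] ≈ 2.2748
Items = 2.2748 × 37 ≈ 84.17 → 85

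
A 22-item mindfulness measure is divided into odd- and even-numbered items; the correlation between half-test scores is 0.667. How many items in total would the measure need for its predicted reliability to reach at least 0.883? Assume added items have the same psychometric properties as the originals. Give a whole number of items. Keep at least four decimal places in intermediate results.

42

Corrected full-test reliability: r_full = 2 × 0.667 / (1 + 0.667) ≈ 0.8002
n = r_tgt(1 − r_full) / [r_full(1 − r_tgt)] = 0.883 × 0.1998 / (0.8002 × 0.117) ≈ 1.8844
Items = 1.8844 × 22 ≈ 41.46 → 42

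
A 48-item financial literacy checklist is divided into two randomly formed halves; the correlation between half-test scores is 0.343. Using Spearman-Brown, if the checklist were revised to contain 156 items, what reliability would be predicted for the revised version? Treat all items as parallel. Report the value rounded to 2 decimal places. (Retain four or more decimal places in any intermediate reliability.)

0.77

First correct the split-half correlation to full-test reliability: r_full = 2 × 0.343 / (1 + 0.343) ≈ 0.5108
Length factor from 48 to 156 items: n = 156/48 = 3.2500
r_new = n·r_full / (1 + (n − 1)·r_full) = 1.6601 / 2.1493 ≈ 0.7724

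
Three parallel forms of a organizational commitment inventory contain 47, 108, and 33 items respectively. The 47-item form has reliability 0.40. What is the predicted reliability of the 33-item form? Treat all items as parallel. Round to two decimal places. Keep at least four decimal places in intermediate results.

The 108-item form is not needed; work directly from the 47-item form with n = 33/47 = 0.7021.
r_{33} = n·r / (1 + (n − 1)·r) = 0.2808 / 0.8808 ≈ 0.3188

0.32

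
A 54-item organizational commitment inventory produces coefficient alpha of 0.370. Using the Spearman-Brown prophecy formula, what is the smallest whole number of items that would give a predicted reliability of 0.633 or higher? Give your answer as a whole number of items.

159

n = 0.633 × (1 − 0.370) / [ 0.370 × (1 − 0.633) ]
n = 0.398790 / 0.135790 ≈ 2.9368
2.9368 × 54 = 158.59 → 159 items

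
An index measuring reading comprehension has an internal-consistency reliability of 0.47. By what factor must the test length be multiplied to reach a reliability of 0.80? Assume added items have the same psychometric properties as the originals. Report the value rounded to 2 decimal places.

Spearman-Brown solved for the length factor n:
n = r_target (1 − r_old) / [ r_old (1 − r_target) ]
n = 0.80 × (1 − 0.47) / [ 0.47 × (1 − 0.80) ]
  = 0.4240 / 0.0940 = 4.5106

4.51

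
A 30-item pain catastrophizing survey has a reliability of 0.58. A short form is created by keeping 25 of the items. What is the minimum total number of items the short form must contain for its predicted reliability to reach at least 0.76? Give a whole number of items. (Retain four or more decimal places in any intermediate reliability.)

69

Short-form reliability: n = 25/30 = 0.8333; r_25 = n·r/(1+(n−1)r) ≈ 0.5350
Length factor from the short form to reach 0.76: n' = 0.76(1 − 0.5350) / [0.5350(1 − 0.76)] ≈ 2.7523
Items = 2.7523 × 25 ≈ 68.81 → 69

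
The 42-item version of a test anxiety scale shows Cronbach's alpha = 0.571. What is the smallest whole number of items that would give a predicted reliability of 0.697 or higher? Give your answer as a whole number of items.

73

Rearranging the Spearman-Brown formula for n,
n = r*(1 − r) / [ r (1 − r*) ]
n = 0.697 × (1 − 0.571) / [ 0.571 × (1 − 0.697) ]
  = 0.299013 / 0.173013 = 1.7283
Items needed = n × 42 = 1.7283 × 42 ≈ 72.59 → round up to 73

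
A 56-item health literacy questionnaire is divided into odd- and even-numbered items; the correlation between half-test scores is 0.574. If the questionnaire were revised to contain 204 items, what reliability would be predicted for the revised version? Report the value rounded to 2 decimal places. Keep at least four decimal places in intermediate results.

Spearman-Brown correction (n = 2): r_full = 2·0.574/(1 + 0.574) = 0.7294
Length factor from 56 to 204 items: n = 204/56 = 3.6429
r_new = n·r_full / (1 + (n − 1)·r_full) = 2.6571 / 2.9277 ≈ 0.9076

0.91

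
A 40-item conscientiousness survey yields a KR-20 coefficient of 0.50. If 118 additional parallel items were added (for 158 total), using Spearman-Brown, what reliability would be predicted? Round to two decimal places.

n = 158/40 = 3.95
r_new = (3.95 × 0.50) / (1 + (3.95 − 1) × 0.50)
     = 1.9750 / 2.4750 = 0.7980

0.80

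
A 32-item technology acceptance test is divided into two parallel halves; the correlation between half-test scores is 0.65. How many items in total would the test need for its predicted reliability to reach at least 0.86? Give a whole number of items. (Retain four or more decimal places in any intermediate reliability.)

r_full = 2(0.65)/(1 + 0.65) = 0.7879
Solve Spearman-Brown for n: n = 0.86(1 − 0.7879) / [0.7879(1 − 0.86)] = 1.6536
Items = 1.6536 × 32 ≈ 52.92 → 53

53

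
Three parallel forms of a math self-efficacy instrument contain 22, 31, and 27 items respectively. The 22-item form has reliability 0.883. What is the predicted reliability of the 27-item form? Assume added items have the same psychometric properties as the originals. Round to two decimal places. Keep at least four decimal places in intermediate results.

Only the ratio of lengths matters: n = 27/22 = 1.2273
r_{27} = n·r / (1 + (n − 1)·r) = 1.0837 / 1.2007 ≈ 0.9026

0.90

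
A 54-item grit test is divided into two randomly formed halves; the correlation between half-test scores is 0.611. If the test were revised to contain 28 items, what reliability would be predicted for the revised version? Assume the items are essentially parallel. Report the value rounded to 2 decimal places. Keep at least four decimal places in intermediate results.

Spearman-Brown correction (n = 2): r_full = 2·0.611/(1 + 0.611) = 0.7585
Length factor from 54 to 28 items: n = 28/54 = 0.5185
r_new = n·r_full / (1 + (n − 1)·r_full) = 0.3933 / 0.6348 ≈ 0.6196

0.62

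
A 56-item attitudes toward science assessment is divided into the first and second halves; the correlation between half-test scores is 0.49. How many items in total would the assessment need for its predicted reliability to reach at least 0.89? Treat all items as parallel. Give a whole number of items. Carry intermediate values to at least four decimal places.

236

Corrected full-test reliability: r_full = 2 × 0.49 / (1 + 0.49) ≈ 0.6577
n = r_tgt(1 − r_full) / [r_full(1 − r_tgt)] = 0.89 × 0.3423 / (0.6577 × 0.11) ≈ 4.2109
Required items = 4.2109 × 56 = 235.81, so 236 items.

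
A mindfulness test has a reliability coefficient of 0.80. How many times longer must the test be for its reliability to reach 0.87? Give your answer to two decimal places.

n = 0.87 × (1 − 0.80) / [ 0.80 × (1 − 0.87) ]
  = 0.1740 / 0.1040 = 1.6731

1.67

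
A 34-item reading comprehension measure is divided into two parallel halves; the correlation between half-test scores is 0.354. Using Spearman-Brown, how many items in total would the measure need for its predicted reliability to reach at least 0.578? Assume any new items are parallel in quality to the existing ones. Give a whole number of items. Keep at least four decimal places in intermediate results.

43

r_full = 2(0.354)/(1 + 0.354) = 0.5229
n = r_tgt(1 − r_full) / [r_full(1 − r_tgt)] = 0.578 × 0.4771 / (0.5229 × 0.422) ≈ 1.2497
Items = 1.2497 × 34 ≈ 42.49 → 43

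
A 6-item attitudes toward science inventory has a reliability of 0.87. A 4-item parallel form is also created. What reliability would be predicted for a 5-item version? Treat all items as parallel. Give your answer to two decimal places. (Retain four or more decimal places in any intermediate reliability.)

Only the ratio of lengths matters: n = 5/6 = 0.8333
r_{5} = n·r / (1 + (n − 1)·r) = 0.7250 / 0.8550 ≈ 0.8480

0.85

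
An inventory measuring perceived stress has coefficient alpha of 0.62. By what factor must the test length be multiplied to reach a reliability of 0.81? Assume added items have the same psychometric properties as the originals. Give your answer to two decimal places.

Invert Spearman-Brown to solve for n:
n = r_target (1 − r_old) / [ r_old (1 − r_target) ]
n = 0.81(1 − 0.62) / [0.62(1 − 0.81)]
  = 0.3078 / 0.1178 = 2.6129

2.61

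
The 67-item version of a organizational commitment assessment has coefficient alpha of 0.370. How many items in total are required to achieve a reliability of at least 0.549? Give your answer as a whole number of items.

n = 0.549 × (1 − 0.370) / [ 0.370 × (1 − 0.549) ]
n = 0.345870 / 0.166870 ≈ 2.0727
So the test needs 2.0727 × 67 ≈ 138.87 items; rounding up, 139.

139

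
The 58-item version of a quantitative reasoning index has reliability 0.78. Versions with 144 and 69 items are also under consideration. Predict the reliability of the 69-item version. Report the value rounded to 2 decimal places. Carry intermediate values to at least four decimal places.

The 144-item form is not needed; work directly from the 58-item form with n = 69/58 = 1.1897.
r_{69} = n·r / (1 + (n − 1)·r) = 0.9280 / 1.1480 ≈ 0.8084

0.81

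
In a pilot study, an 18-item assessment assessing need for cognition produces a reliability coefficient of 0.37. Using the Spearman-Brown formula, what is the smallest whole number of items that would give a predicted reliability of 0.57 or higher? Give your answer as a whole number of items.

41

n = [0.57 × 0.63] / [0.37 × 0.43]
  = 0.3591 / 0.1591 = 2.2571
Items needed = n × 18 = 2.2571 × 18 ≈ 40.63 → round up to 41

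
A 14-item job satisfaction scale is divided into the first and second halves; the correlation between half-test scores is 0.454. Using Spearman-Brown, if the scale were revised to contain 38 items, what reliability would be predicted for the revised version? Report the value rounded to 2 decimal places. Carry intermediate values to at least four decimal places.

First correct the split-half correlation to full-test reliability: r_full = 2 × 0.454 / (1 + 0.454) ≈ 0.6245
Length factor from 14 to 38 items: n = 38/14 = 2.7143
r_new = n·r_full / (1 + (n − 1)·r_full) = 1.6951 / 2.0706 ≈ 0.8187

0.82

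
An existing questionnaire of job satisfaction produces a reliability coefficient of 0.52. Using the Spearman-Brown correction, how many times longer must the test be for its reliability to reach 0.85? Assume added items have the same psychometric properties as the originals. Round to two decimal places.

5.23

Spearman-Brown solved for the length factor n:
n = r*(1 − r) / [ r (1 − r*) ]
n = 0.85 × (1 − 0.52) / [ 0.52 × (1 − 0.85) ]
n = 0.4080 / 0.0780 ≈ 5.2308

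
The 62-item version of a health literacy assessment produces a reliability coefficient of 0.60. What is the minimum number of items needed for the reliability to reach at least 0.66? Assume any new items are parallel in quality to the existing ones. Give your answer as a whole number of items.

81

Rearranging the Spearman-Brown formula for n,
n = r*(1 − r) / [ r (1 − r*) ]
n = 0.66(1 − 0.60) / [0.60(1 − 0.66)]
  = 0.2640 / 0.2040 = 1.2941
1.2941 × 62 = 80.23 → 81 items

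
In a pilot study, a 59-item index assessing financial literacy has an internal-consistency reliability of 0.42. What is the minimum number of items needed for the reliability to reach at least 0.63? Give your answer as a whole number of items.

139

n = 0.63 × (1 − 0.42) / [ 0.42 × (1 − 0.63) ]
  = 0.3654 / 0.1554 = 2.3514
Items needed = n × 59 = 2.3514 × 59 ≈ 138.73 → round up to 139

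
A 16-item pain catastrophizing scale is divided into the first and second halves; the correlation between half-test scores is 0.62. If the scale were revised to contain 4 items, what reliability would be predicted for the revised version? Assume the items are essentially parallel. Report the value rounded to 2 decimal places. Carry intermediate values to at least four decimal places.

Full-test reliability from the split-half r: r_full = 2(0.62)/(1 + 0.62) = 0.7654
Then adjust to 4 items: n = 4/16 = 0.2500
r_new = n·r_full / (1 + (n − 1)·r_full) = 0.1913 / 0.4260 ≈ 0.4491

0.45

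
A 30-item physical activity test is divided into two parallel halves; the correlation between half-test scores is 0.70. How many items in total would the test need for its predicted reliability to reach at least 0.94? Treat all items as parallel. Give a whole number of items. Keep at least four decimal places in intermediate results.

r_full = 2(0.70)/(1 + 0.70) = 0.8235
Solve Spearman-Brown for n: n = 0.94(1 − 0.8235) / [0.8235(1 − 0.94)] = 3.3578
Required items = 3.3578 × 30 = 100.73, so 101 items.

101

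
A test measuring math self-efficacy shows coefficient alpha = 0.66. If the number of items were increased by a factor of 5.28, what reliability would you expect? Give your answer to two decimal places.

0.91

Apply the Spearman-Brown prophecy formula, r' = nr / [1 + (n − 1)r]:
r_new = 5.28·0.66 / [1 + (5.28 − 1)·0.66]
     = 3.4848 / 3.8248 = 0.9111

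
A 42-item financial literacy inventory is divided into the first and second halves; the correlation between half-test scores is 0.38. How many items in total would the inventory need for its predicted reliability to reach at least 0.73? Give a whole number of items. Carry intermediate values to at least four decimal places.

93

r_full = 2(0.38)/(1 + 0.38) = 0.5507
n = r_tgt(1 − r_full) / [r_full(1 − r_tgt)] = 0.73 × 0.4493 / (0.5507 × 0.27) ≈ 2.2059
Required items = 2.2059 × 42 = 92.65, so 93 items.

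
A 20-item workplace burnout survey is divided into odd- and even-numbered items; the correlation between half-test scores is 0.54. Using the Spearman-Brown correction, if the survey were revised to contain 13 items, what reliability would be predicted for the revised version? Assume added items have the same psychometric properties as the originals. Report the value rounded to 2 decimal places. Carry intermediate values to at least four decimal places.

0.60

First correct the split-half correlation to full-test reliability: r_full = 2 × 0.54 / (1 + 0.54) ≈ 0.7013
Length factor from 20 to 13 items: n = 13/20 = 0.6500
r_new = n·r_full / (1 + (n − 1)·r_full) = 0.4558 / 0.7545 ≈ 0.6041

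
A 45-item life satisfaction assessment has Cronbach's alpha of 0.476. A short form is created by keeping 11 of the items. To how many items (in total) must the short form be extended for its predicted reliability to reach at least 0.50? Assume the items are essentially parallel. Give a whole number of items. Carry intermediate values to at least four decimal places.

Short-form reliability: n = 11/45 = 0.2444; r_11 = n·r/(1+(n−1)r) ≈ 0.1817
Length factor from the short form to reach 0.50: n' = 0.50(1 − 0.1817) / [0.1817(1 − 0.50)] ≈ 4.5036
Items = 4.5036 × 11 ≈ 49.54 → 50

50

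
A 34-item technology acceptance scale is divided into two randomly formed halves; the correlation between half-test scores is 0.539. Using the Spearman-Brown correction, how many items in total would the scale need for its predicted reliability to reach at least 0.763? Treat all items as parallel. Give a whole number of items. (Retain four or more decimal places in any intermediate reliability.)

Corrected full-test reliability: r_full = 2 × 0.539 / (1 + 0.539) ≈ 0.7005
n = r_tgt(1 − r_full) / [r_full(1 − r_tgt)] = 0.763 × 0.2995 / (0.7005 × 0.237) ≈ 1.3765
Required items = 1.3765 × 34 = 46.80, so 47 items.

47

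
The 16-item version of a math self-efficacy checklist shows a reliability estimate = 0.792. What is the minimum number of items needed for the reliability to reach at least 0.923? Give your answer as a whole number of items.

n = 0.923 × (1 − 0.792) / [ 0.792 × (1 − 0.923) ]
  = 0.191984 / 0.060984 = 3.1481
Items needed = n × 16 = 3.1481 × 16 ≈ 50.37 → round up to 51

51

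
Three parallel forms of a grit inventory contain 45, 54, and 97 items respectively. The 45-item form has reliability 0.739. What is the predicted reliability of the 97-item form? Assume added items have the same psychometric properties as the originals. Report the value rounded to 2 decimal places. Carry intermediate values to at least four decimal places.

The 54-item form is not needed; work directly from the 45-item form with n = 97/45 = 2.1556.
r_{97} = n·r / (1 + (n − 1)·r) = 1.5930 / 1.8540 ≈ 0.8592

0.86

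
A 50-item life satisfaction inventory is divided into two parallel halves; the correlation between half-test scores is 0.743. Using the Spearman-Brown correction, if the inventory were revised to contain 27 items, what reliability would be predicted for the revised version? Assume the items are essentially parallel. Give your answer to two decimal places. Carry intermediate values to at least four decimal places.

0.76

Full-test reliability from the split-half r: r_full = 2(0.743)/(1 + 0.743) = 0.8526
Then adjust to 27 items: n = 27/50 = 0.5400
r_new = n·r_full / (1 + (n − 1)·r_full) = 0.4604 / 0.6078 ≈ 0.7575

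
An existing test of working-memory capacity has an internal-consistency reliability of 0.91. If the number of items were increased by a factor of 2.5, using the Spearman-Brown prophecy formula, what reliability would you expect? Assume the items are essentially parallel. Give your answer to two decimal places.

r_new = (2.5 × 0.91) / (1 + (2.5 − 1) × 0.91)
r_new = 2.2750 / 2.3650 ≈ 0.9619

0.96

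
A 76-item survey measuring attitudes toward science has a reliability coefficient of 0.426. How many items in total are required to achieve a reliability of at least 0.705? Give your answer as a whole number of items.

n = 0.705(1 − 0.426) / [0.426(1 − 0.705)]
  = 0.404670 / 0.125670 = 3.2201
So the test needs 3.2201 × 76 ≈ 244.73 items; rounding up, 245.

245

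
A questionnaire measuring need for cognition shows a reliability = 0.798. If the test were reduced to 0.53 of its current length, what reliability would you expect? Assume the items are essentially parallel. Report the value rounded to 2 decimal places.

Spearman-Brown: r_new = n·r / (1 + (n − 1)·r)
r_new = 0.53·0.798 / [1 + (0.53 − 1)·0.798]
r_new = 0.4229 / 0.6249 ≈ 0.6767

0.68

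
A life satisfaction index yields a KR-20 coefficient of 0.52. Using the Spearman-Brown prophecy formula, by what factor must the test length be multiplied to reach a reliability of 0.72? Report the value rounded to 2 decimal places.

2.37

Invert Spearman-Brown to solve for n:
n = r_target (1 − r_old) / [ r_old (1 − r_target) ]
n = 0.72(1 − 0.52) / [0.52(1 − 0.72)]
  = 0.3456 / 0.1456 = 2.3736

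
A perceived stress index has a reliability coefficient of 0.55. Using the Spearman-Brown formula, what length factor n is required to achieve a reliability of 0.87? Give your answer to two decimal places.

5.48

Rearranging the Spearman-Brown formula for n,
n = r*(1 − r) / [ r (1 − r*) ]
n = 0.87 × (1 − 0.55) / [ 0.55 × (1 − 0.87) ]
  = 0.3915 / 0.0715 = 5.4755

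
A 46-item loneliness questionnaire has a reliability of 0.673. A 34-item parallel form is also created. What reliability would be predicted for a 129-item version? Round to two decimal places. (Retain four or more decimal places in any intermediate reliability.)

Only the ratio of lengths matters: n = 129/46 = 2.8043
r_{129} = n·r / (1 + (n − 1)·r) = 1.8873 / 2.2143 ≈ 0.8523

0.85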